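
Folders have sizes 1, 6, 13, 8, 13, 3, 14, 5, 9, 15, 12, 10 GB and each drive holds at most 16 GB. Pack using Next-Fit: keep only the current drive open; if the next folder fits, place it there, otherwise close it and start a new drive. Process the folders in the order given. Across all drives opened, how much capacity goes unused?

drive 1: place 1 GB, 15 GB left
drive 1: place 6 GB, 9 GB left
drive 2: place 13 GB, 3 GB left
drive 3: place 8 GB, 8 GB left
drive 4: place 13 GB, 3 GB left
drive 4: place 3 GB, 0 GB left
drive 5: place 14 GB, 2 GB left
drive 6: place 5 GB, 11 GB left
drive 6: place 9 GB, 2 GB left
drive 7: place 15 GB, 1 GB left
drive 8: place 12 GB, 4 GB left
drive 9: place 10 GB, 6 GB left
9 drives × 16 GB = 144 GB; used 109 GB; unused 35 GB.

35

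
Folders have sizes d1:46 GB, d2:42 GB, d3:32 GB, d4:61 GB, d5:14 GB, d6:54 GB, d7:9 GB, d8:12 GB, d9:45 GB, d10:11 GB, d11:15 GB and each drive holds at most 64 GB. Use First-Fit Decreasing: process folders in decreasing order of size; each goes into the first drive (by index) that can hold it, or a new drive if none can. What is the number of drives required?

Sorted descending: 61, 54, 46, 45, 42, 32, 15, 14, 12, 11, 9.
Put 61 GB in drive 1; 3 GB remain.
Put 54 GB in drive 2; 10 GB remain.
Put 46 GB in drive 3; 18 GB remain.
Put 45 GB in drive 4; 19 GB remain.
Put 42 GB in drive 5; 22 GB remain.
Put 32 GB in drive 6; 32 GB remain.
Put 15 GB in drive 3; 3 GB remain.
Put 14 GB in drive 4; 5 GB remain.
Put 12 GB in drive 5; 10 GB remain.
Put 11 GB in drive 6; 21 GB remain.
Put 9 GB in drive 2; 1 GB remain.

6 drives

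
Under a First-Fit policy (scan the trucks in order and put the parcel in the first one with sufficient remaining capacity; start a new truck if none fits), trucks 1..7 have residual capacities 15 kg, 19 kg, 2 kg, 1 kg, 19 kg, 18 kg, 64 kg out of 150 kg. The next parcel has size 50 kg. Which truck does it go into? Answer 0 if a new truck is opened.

Trucks with room: truck 7 (64 kg).
The first with room is truck 7.

7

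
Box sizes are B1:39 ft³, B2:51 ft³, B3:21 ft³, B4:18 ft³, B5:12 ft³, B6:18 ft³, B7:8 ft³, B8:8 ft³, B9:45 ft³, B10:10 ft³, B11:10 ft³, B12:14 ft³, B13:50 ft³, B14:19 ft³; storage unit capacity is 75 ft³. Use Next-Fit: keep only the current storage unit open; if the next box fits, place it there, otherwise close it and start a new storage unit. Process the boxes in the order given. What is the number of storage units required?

6 storage units

storage unit 1: place B1 (39 ft³), 36 ft³ left
storage unit 2: place B2 (51 ft³), 24 ft³ left
storage unit 2: place B3 (21 ft³), 3 ft³ left
storage unit 3: place B4 (18 ft³), 57 ft³ left
storage unit 3: place B5 (12 ft³), 45 ft³ left
storage unit 3: place B6 (18 ft³), 27 ft³ left
storage unit 3: place B7 (8 ft³), 19 ft³ left
storage unit 3: place B8 (8 ft³), 11 ft³ left
storage unit 4: place B9 (45 ft³), 30 ft³ left
storage unit 4: place B10 (10 ft³), 20 ft³ left
storage unit 4: place B11 (10 ft³), 10 ft³ left
storage unit 5: place B12 (14 ft³), 61 ft³ left
storage unit 5: place B13 (50 ft³), 11 ft³ left
storage unit 6: place B14 (19 ft³), 56 ft³ left
Final storage units: [39] [51,21] [18,12,18,8,8] [45,10,10] [14,50] [19].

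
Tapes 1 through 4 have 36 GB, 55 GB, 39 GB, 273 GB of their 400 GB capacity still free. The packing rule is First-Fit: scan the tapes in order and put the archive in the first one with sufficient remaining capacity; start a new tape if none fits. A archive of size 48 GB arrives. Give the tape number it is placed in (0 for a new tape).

Tapes with room: tape 2 (55 GB), tape 4 (273 GB).
The first with room is tape 2.

2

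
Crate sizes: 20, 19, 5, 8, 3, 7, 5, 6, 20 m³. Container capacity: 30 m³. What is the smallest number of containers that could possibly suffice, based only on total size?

4

Total size = 20 + 19 + 5 + 8 + 3 + 7 + 5 + 6 + 20 = 93 m³.
⌈93 / 30⌉ = 4.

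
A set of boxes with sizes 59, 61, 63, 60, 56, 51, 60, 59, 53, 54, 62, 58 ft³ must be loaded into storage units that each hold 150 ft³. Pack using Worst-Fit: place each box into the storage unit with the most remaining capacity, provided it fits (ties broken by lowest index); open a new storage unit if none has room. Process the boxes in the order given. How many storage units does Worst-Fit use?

6

Put 59 ft³ in storage unit 1; 91 ft³ remain.
Put 61 ft³ in storage unit 1; 30 ft³ remain.
Put 63 ft³ in storage unit 2; 87 ft³ remain.
Put 60 ft³ in storage unit 2; 27 ft³ remain.
Put 56 ft³ in storage unit 3; 94 ft³ remain.
Put 51 ft³ in storage unit 3; 43 ft³ remain.
Put 60 ft³ in storage unit 4; 90 ft³ remain.
Put 59 ft³ in storage unit 4; 31 ft³ remain.
Put 53 ft³ in storage unit 5; 97 ft³ remain.
Put 54 ft³ in storage unit 5; 43 ft³ remain.
Put 62 ft³ in storage unit 6; 88 ft³ remain.
Put 58 ft³ in storage unit 6; 30 ft³ remain.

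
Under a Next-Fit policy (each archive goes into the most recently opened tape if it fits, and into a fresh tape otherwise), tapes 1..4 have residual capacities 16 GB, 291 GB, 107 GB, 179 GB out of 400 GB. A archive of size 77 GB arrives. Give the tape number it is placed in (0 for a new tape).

4

Next-Fit only looks at tape 4, which has 179 GB free.
77 GB fits there.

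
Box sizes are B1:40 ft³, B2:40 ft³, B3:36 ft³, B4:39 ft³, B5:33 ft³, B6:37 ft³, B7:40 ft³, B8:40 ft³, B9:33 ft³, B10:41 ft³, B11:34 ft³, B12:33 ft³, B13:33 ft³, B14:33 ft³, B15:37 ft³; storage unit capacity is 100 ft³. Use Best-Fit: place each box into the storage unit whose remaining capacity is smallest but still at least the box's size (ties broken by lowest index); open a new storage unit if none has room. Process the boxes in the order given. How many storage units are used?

storage unit 1: place B1 (40 ft³), 60 ft³ left
storage unit 1: place B2 (40 ft³), 20 ft³ left
storage unit 2: place B3 (36 ft³), 64 ft³ left
storage unit 2: place B4 (39 ft³), 25 ft³ left
storage unit 3: place B5 (33 ft³), 67 ft³ left
storage unit 3: place B6 (37 ft³), 30 ft³ left
storage unit 4: place B7 (40 ft³), 60 ft³ left
storage unit 4: place B8 (40 ft³), 20 ft³ left
storage unit 5: place B9 (33 ft³), 67 ft³ left
storage unit 5: place B10 (41 ft³), 26 ft³ left
storage unit 6: place B11 (34 ft³), 66 ft³ left
storage unit 6: place B12 (33 ft³), 33 ft³ left
storage unit 6: place B13 (33 ft³), 0 ft³ left
storage unit 7: place B14 (33 ft³), 67 ft³ left
storage unit 7: place B15 (37 ft³), 30 ft³ left

7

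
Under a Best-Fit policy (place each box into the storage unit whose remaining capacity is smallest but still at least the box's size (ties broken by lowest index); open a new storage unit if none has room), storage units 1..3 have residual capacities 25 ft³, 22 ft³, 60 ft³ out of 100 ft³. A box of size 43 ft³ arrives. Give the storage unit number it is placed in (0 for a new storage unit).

3

Storage units with room: storage unit 3 (60 ft³).
Tightest fit is storage unit 3 with 60 ft³ free.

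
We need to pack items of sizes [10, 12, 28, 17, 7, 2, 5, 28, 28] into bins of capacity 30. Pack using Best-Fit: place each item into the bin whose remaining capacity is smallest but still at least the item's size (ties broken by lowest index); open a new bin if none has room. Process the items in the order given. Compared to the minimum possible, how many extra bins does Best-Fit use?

0

Best-Fit: [10,12,7] [28,2] [17,5] [28] [28] → 5 bins.
Total size 137; any packing needs at least ⌈137/30⌉ = 5 bins.
So 5 is already optimal.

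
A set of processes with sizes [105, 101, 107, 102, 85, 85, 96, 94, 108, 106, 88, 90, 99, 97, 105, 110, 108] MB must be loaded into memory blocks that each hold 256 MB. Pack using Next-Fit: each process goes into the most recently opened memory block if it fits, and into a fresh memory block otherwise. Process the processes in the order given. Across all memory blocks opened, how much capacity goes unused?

memory block 1: place 105 MB, 151 MB left
memory block 1: place 101 MB, 50 MB left
memory block 2: place 107 MB, 149 MB left
memory block 2: place 102 MB, 47 MB left
memory block 3: place 85 MB, 171 MB left
memory block 3: place 85 MB, 86 MB left
memory block 4: place 96 MB, 160 MB left
memory block 4: place 94 MB, 66 MB left
memory block 5: place 108 MB, 148 MB left
memory block 5: place 106 MB, 42 MB left
memory block 6: place 88 MB, 168 MB left
memory block 6: place 90 MB, 78 MB left
memory block 7: place 99 MB, 157 MB left
memory block 7: place 97 MB, 60 MB left
memory block 8: place 105 MB, 151 MB left
memory block 8: place 110 MB, 41 MB left
memory block 9: place 108 MB, 148 MB left
9 memory blocks × 256 MB = 2304 MB; used 1686 MB; unused 618 MB.

618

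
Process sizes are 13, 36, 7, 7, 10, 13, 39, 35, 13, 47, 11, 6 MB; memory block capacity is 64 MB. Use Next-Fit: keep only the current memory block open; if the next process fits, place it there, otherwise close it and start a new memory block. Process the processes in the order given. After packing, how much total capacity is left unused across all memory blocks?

Put 13 MB in memory block 1; 51 MB remain.
Put 36 MB in memory block 1; 15 MB remain.
Put 7 MB in memory block 1; 8 MB remain.
Put 7 MB in memory block 1; 1 MB remain.
Put 10 MB in memory block 2; 54 MB remain.
Put 13 MB in memory block 2; 41 MB remain.
Put 39 MB in memory block 2; 2 MB remain.
Put 35 MB in memory block 3; 29 MB remain.
Put 13 MB in memory block 3; 16 MB remain.
Put 47 MB in memory block 4; 17 MB remain.
Put 11 MB in memory block 4; 6 MB remain.
Put 6 MB in memory block 4; 0 MB remain.
4 memory blocks × 64 MB = 256 MB; used 237 MB; unused 19 MB.

19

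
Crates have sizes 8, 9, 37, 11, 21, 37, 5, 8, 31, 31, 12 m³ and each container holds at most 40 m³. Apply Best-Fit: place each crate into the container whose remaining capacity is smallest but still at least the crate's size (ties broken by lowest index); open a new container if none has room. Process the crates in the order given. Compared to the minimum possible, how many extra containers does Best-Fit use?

Best-Fit: [8,9,11,5] [37] [21,8] [37] [31] [31] [12] → 7 containers.
Total size 210 m³; any packing needs at least ⌈210/40⌉ = 6 containers.
An optimal packing achieves that bound: [37] [37] [31,9] [31,8] [21,12,5] [11,8] → 6 containers.
Excess: 7 − 6 = 1.

1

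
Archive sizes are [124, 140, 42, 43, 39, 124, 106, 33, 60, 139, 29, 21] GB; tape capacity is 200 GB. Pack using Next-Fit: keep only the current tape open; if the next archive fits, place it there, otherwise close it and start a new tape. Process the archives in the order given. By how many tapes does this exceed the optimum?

1

Next-Fit: [124] [140,42] [43,39] [124] [106,33,60] [139,29,21] → 6 tapes.
Total size 900 GB; any packing needs at least ⌈900/200⌉ = 5 tapes.
An optimal packing achieves that bound: [140,60] [139,43] [124,42,33] [124,39,29] [106,21] → 5 tapes.
Excess: 6 − 5 = 1.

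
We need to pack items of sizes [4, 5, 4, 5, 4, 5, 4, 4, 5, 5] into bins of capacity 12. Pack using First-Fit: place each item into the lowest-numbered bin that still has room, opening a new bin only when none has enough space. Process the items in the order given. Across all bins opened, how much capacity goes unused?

bin 1: place 4, 8 left
bin 1: place 5, 3 left
bin 2: place 4, 8 left
bin 2: place 5, 3 left
bin 3: place 4, 8 left
bin 3: place 5, 3 left
bin 4: place 4, 8 left
bin 4: place 4, 4 left
bin 5: place 5, 7 left
bin 5: place 5, 2 left
5 bins × 12 = 60; used 45; unused 15.

15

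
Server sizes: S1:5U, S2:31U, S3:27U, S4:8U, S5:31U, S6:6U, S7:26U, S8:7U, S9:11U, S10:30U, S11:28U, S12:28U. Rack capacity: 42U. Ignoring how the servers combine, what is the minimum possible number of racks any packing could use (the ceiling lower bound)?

6 racks

Total size = 5 + 31 + 27 + 8 + 31 + 6 + 26 + 7 + 11 + 30 + 28 + 28 = 238U.
⌈238 / 42⌉ = 6.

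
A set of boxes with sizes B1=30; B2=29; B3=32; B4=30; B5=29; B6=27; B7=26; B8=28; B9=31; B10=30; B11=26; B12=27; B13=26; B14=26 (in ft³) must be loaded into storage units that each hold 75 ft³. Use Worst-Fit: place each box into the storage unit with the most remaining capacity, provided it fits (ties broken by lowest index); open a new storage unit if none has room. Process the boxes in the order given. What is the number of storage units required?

7

B1 (30 ft³) → storage unit 1 (remaining 45 ft³)
B2 (29 ft³) → storage unit 1 (remaining 16 ft³)
B3 (32 ft³) → storage unit 2 (remaining 43 ft³)
B4 (30 ft³) → storage unit 2 (remaining 13 ft³)
B5 (29 ft³) → storage unit 3 (remaining 46 ft³)
B6 (27 ft³) → storage unit 3 (remaining 19 ft³)
B7 (26 ft³) → storage unit 4 (remaining 49 ft³)
B8 (28 ft³) → storage unit 4 (remaining 21 ft³)
B9 (31 ft³) → storage unit 5 (remaining 44 ft³)
B10 (30 ft³) → storage unit 5 (remaining 14 ft³)
B11 (26 ft³) → storage unit 6 (remaining 49 ft³)
B12 (27 ft³) → storage unit 6 (remaining 22 ft³)
B13 (26 ft³) → storage unit 7 (remaining 49 ft³)
B14 (26 ft³) → storage unit 7 (remaining 23 ft³)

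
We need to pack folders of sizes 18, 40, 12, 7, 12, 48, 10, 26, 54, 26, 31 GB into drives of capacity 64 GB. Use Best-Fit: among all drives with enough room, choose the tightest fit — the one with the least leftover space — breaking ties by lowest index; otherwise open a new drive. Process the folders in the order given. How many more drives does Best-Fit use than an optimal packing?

Best-Fit: [18,40] [12,7,12,26] [48,10] [54] [26,31] → 5 drives.
Total size 284 GB; any packing needs at least ⌈284/64⌉ = 5 drives.
So 5 is already optimal.

0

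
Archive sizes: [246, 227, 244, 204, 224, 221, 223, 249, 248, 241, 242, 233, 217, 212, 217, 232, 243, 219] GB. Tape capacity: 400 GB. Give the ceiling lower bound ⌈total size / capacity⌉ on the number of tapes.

Total size = 246 + 227 + 244 + 204 + 224 + 221 + 223 + 249 + 248 + 241 + 242 + 233 + 217 + 212 + 217 + 232 + 243 + 219 = 4142 GB.
⌈4142 / 400⌉ = 11.

11 tapes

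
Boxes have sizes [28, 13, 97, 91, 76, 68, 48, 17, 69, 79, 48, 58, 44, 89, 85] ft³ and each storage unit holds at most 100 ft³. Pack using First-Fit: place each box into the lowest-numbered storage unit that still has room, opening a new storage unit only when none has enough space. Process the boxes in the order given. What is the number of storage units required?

11

storage unit 1: place 28 ft³, 72 ft³ left
storage unit 1: place 13 ft³, 59 ft³ left
storage unit 2: place 97 ft³, 3 ft³ left
storage unit 3: place 91 ft³, 9 ft³ left
storage unit 4: place 76 ft³, 24 ft³ left
storage unit 5: place 68 ft³, 32 ft³ left
storage unit 1: place 48 ft³, 11 ft³ left
storage unit 4: place 17 ft³, 7 ft³ left
storage unit 6: place 69 ft³, 31 ft³ left
storage unit 7: place 79 ft³, 21 ft³ left
storage unit 8: place 48 ft³, 52 ft³ left
storage unit 9: place 58 ft³, 42 ft³ left
storage unit 8: place 44 ft³, 8 ft³ left
storage unit 10: place 89 ft³, 11 ft³ left
storage unit 11: place 85 ft³, 15 ft³ left
Final storage units: [28,13,48] [97] [91] [76,17] [68] [69] [79] [48,44] [58] [89] [85].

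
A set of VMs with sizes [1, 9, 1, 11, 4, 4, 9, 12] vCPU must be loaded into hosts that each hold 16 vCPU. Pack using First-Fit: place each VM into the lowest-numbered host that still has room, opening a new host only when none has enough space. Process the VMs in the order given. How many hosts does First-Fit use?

1 vCPU → host 1 (remaining 15 vCPU)
9 vCPU → host 1 (remaining 6 vCPU)
1 vCPU → host 1 (remaining 5 vCPU)
11 vCPU → host 2 (remaining 5 vCPU)
4 vCPU → host 1 (remaining 1 vCPU)
4 vCPU → host 2 (remaining 1 vCPU)
9 vCPU → host 3 (remaining 7 vCPU)
12 vCPU → host 4 (remaining 4 vCPU)

4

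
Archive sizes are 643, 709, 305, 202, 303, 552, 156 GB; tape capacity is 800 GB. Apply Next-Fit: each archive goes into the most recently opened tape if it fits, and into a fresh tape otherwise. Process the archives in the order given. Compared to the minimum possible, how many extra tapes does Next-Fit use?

1

Next-Fit: [643] [709] [305,202] [303] [552,156] → 5 tapes.
Total size 2870 GB; any packing needs at least ⌈2870/800⌉ = 4 tapes.
An optimal packing achieves that bound: [709] [643,156] [552,202] [305,303] → 4 tapes.
Excess: 5 − 4 = 1.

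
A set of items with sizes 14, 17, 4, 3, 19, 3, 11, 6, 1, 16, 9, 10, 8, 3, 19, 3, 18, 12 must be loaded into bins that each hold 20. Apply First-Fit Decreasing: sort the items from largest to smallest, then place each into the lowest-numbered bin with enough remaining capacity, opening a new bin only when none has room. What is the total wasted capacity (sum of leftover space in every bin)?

Sorted descending: 19, 19, 18, 17, 16, 14, 12, 11, 10, 9, 8, 6, 4, 3, 3, 3, 3, 1.
bin 1: place 19, 1 left
bin 2: place 19, 1 left
bin 3: place 18, 2 left
bin 4: place 17, 3 left
bin 5: place 16, 4 left
bin 6: place 14, 6 left
bin 7: place 12, 8 left
bin 8: place 11, 9 left
bin 9: place 10, 10 left
bin 8: place 9, 0 left
bin 7: place 8, 0 left
bin 6: place 6, 0 left
bin 5: place 4, 0 left
bin 4: place 3, 0 left
bin 9: place 3, 7 left
bin 9: place 3, 4 left
bin 9: place 3, 1 left
bin 1: place 1, 0 left
9 bins × 20 = 180; used 176; unused 4.

4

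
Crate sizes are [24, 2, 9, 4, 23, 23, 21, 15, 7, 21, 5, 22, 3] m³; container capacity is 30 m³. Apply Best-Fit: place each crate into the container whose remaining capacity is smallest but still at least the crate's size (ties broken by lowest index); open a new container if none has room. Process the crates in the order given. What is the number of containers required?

7

24 m³ → container 1 (remaining 6 m³)
2 m³ → container 1 (remaining 4 m³)
9 m³ → container 2 (remaining 21 m³)
4 m³ → container 1 (remaining 0 m³)
23 m³ → container 3 (remaining 7 m³)
23 m³ → container 4 (remaining 7 m³)
21 m³ → container 2 (remaining 0 m³)
15 m³ → container 5 (remaining 15 m³)
7 m³ → container 3 (remaining 0 m³)
21 m³ → container 6 (remaining 9 m³)
5 m³ → container 4 (remaining 2 m³)
22 m³ → container 7 (remaining 8 m³)
3 m³ → container 7 (remaining 5 m³)
Final containers: [24,2,4] [9,21] [23,7] [23,5] [15] [21] [22,3].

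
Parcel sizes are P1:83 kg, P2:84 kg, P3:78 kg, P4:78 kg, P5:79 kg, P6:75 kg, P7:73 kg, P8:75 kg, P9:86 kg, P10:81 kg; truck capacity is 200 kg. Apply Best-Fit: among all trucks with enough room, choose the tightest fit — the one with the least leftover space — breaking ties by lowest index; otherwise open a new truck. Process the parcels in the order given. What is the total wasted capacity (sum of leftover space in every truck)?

208

P1 (83 kg) → truck 1 (remaining 117 kg)
P2 (84 kg) → truck 1 (remaining 33 kg)
P3 (78 kg) → truck 2 (remaining 122 kg)
P4 (78 kg) → truck 2 (remaining 44 kg)
P5 (79 kg) → truck 3 (remaining 121 kg)
P6 (75 kg) → truck 3 (remaining 46 kg)
P7 (73 kg) → truck 4 (remaining 127 kg)
P8 (75 kg) → truck 4 (remaining 52 kg)
P9 (86 kg) → truck 5 (remaining 114 kg)
P10 (81 kg) → truck 5 (remaining 33 kg)
5 trucks × 200 kg = 1000 kg; used 792 kg; unused 208 kg.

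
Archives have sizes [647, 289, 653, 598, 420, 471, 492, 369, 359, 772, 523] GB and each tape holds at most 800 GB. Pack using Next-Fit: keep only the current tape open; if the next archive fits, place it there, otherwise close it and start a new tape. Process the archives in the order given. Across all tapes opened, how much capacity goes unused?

647 GB → tape 1 (remaining 153 GB)
289 GB → tape 2 (remaining 511 GB)
653 GB → tape 3 (remaining 147 GB)
598 GB → tape 4 (remaining 202 GB)
420 GB → tape 5 (remaining 380 GB)
471 GB → tape 6 (remaining 329 GB)
492 GB → tape 7 (remaining 308 GB)
369 GB → tape 8 (remaining 431 GB)
359 GB → tape 8 (remaining 72 GB)
772 GB → tape 9 (remaining 28 GB)
523 GB → tape 10 (remaining 277 GB)
10 tapes × 800 GB = 8000 GB; used 5593 GB; unused 2407 GB.

2407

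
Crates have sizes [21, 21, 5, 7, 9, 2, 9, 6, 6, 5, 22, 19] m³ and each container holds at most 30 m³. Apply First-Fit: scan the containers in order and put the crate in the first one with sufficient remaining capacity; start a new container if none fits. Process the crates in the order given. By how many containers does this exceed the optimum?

First-Fit: [21,5,2] [21,7] [9,9,6,6] [5,22] [19] → 5 containers.
Total size 132 m³; any packing needs at least ⌈132/30⌉ = 5 containers.
So 5 is already optimal.

0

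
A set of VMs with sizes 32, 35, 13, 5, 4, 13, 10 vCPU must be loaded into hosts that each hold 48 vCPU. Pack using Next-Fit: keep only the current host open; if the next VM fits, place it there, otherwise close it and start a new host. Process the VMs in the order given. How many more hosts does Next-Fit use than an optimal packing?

Next-Fit: [32] [35,13] [5,4,13,10] → 3 hosts.
Total size 112 vCPU; any packing needs at least ⌈112/48⌉ = 3 hosts.
So 3 is already optimal.

0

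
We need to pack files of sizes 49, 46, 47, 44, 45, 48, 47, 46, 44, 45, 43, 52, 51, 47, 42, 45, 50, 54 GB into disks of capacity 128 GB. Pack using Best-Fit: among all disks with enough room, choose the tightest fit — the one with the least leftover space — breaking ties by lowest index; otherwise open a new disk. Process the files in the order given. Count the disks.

9 disks

49 GB → disk 1 (remaining 79 GB)
46 GB → disk 1 (remaining 33 GB)
47 GB → disk 2 (remaining 81 GB)
44 GB → disk 2 (remaining 37 GB)
45 GB → disk 3 (remaining 83 GB)
48 GB → disk 3 (remaining 35 GB)
47 GB → disk 4 (remaining 81 GB)
46 GB → disk 4 (remaining 35 GB)
44 GB → disk 5 (remaining 84 GB)
45 GB → disk 5 (remaining 39 GB)
43 GB → disk 6 (remaining 85 GB)
52 GB → disk 6 (remaining 33 GB)
51 GB → disk 7 (remaining 77 GB)
47 GB → disk 7 (remaining 30 GB)
42 GB → disk 8 (remaining 86 GB)
45 GB → disk 8 (remaining 41 GB)
50 GB → disk 9 (remaining 78 GB)
54 GB → disk 9 (remaining 24 GB)
Final disks: [49,46] [47,44] [45,48] [47,46] [44,45] [43,52] [51,47] [42,45] [50,54].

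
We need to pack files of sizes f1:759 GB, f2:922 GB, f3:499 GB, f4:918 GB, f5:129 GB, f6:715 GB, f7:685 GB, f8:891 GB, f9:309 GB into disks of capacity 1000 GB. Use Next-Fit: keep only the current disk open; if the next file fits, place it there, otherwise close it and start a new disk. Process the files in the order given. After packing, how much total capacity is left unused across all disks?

2173

f1 (759 GB) → disk 1 (remaining 241 GB)
f2 (922 GB) → disk 2 (remaining 78 GB)
f3 (499 GB) → disk 3 (remaining 501 GB)
f4 (918 GB) → disk 4 (remaining 82 GB)
f5 (129 GB) → disk 5 (remaining 871 GB)
f6 (715 GB) → disk 5 (remaining 156 GB)
f7 (685 GB) → disk 6 (remaining 315 GB)
f8 (891 GB) → disk 7 (remaining 109 GB)
f9 (309 GB) → disk 8 (remaining 691 GB)
8 disks × 1000 GB = 8000 GB; used 5827 GB; unused 2173 GB.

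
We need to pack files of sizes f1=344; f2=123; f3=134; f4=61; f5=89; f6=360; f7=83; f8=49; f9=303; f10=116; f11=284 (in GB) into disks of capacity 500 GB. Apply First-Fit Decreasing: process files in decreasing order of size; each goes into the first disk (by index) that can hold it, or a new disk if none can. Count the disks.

5 disks

Sorted descending: 360, 344, 303, 284, 134, 123, 116, 89, 83, 61, 49.
Put 360 GB in disk 1; 140 GB remain.
Put 344 GB in disk 2; 156 GB remain.
Put 303 GB in disk 3; 197 GB remain.
Put 284 GB in disk 4; 216 GB remain.
Put 134 GB in disk 1; 6 GB remain.
Put 123 GB in disk 2; 33 GB remain.
Put 116 GB in disk 3; 81 GB remain.
Put 89 GB in disk 4; 127 GB remain.
Put 83 GB in disk 4; 44 GB remain.
Put 61 GB in disk 3; 20 GB remain.
Put 49 GB in disk 5; 451 GB remain.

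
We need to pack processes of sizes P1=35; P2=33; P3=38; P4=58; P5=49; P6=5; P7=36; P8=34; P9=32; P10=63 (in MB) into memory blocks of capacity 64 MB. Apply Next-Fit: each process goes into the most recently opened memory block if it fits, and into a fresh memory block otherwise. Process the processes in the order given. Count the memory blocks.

9

P1 (35 MB) → memory block 1 (remaining 29 MB)
P2 (33 MB) → memory block 2 (remaining 31 MB)
P3 (38 MB) → memory block 3 (remaining 26 MB)
P4 (58 MB) → memory block 4 (remaining 6 MB)
P5 (49 MB) → memory block 5 (remaining 15 MB)
P6 (5 MB) → memory block 5 (remaining 10 MB)
P7 (36 MB) → memory block 6 (remaining 28 MB)
P8 (34 MB) → memory block 7 (remaining 30 MB)
P9 (32 MB) → memory block 8 (remaining 32 MB)
P10 (63 MB) → memory block 9 (remaining 1 MB)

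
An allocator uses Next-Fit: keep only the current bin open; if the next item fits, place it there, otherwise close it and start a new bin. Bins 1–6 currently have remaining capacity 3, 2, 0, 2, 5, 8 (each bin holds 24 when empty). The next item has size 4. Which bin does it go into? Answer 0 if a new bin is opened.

Next-Fit only looks at bin 6, which has 8 free.
4 fits there.

6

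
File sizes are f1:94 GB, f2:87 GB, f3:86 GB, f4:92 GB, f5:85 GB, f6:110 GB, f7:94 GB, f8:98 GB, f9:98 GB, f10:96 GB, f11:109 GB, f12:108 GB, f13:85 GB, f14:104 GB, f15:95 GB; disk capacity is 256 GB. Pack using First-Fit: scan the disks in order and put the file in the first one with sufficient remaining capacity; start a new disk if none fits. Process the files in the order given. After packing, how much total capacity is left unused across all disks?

Put f1 (94 GB) in disk 1; 162 GB remain.
Put f2 (87 GB) in disk 1; 75 GB remain.
Put f3 (86 GB) in disk 2; 170 GB remain.
Put f4 (92 GB) in disk 2; 78 GB remain.
Put f5 (85 GB) in disk 3; 171 GB remain.
Put f6 (110 GB) in disk 3; 61 GB remain.
Put f7 (94 GB) in disk 4; 162 GB remain.
Put f8 (98 GB) in disk 4; 64 GB remain.
Put f9 (98 GB) in disk 5; 158 GB remain.
Put f10 (96 GB) in disk 5; 62 GB remain.
Put f11 (109 GB) in disk 6; 147 GB remain.
Put f12 (108 GB) in disk 6; 39 GB remain.
Put f13 (85 GB) in disk 7; 171 GB remain.
Put f14 (104 GB) in disk 7; 67 GB remain.
Put f15 (95 GB) in disk 8; 161 GB remain.
8 disks × 256 GB = 2048 GB; used 1441 GB; unused 607 GB.

607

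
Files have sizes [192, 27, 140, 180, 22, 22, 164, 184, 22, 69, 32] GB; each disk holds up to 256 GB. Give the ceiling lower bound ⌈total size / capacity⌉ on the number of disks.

5

Total size = 192 + 27 + 140 + 180 + 22 + 22 + 164 + 184 + 22 + 69 + 32 = 1054 GB.
⌈1054 / 256⌉ = 5.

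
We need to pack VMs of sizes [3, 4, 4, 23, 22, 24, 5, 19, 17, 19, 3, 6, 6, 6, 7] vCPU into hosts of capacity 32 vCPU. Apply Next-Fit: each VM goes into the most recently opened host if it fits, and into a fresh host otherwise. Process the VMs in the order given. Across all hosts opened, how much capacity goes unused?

88

3 vCPU → host 1 (remaining 29 vCPU)
4 vCPU → host 1 (remaining 25 vCPU)
4 vCPU → host 1 (remaining 21 vCPU)
23 vCPU → host 2 (remaining 9 vCPU)
22 vCPU → host 3 (remaining 10 vCPU)
24 vCPU → host 4 (remaining 8 vCPU)
5 vCPU → host 4 (remaining 3 vCPU)
19 vCPU → host 5 (remaining 13 vCPU)
17 vCPU → host 6 (remaining 15 vCPU)
19 vCPU → host 7 (remaining 13 vCPU)
3 vCPU → host 7 (remaining 10 vCPU)
6 vCPU → host 7 (remaining 4 vCPU)
6 vCPU → host 8 (remaining 26 vCPU)
6 vCPU → host 8 (remaining 20 vCPU)
7 vCPU → host 8 (remaining 13 vCPU)
8 hosts × 32 vCPU = 256 vCPU; used 168 vCPU; unused 88 vCPU.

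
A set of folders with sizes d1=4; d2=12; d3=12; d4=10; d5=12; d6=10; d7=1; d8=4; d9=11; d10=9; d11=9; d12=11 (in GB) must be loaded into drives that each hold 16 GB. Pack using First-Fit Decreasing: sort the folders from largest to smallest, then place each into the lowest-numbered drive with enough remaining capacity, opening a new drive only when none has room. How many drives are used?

9

Sorted descending: 12, 12, 12, 11, 11, 10, 10, 9, 9, 4, 4, 1.
12 GB → drive 1 (remaining 4 GB)
12 GB → drive 2 (remaining 4 GB)
12 GB → drive 3 (remaining 4 GB)
11 GB → drive 4 (remaining 5 GB)
11 GB → drive 5 (remaining 5 GB)
10 GB → drive 6 (remaining 6 GB)
10 GB → drive 7 (remaining 6 GB)
9 GB → drive 8 (remaining 7 GB)
9 GB → drive 9 (remaining 7 GB)
4 GB → drive 1 (remaining 0 GB)
4 GB → drive 2 (remaining 0 GB)
1 GB → drive 3 (remaining 3 GB)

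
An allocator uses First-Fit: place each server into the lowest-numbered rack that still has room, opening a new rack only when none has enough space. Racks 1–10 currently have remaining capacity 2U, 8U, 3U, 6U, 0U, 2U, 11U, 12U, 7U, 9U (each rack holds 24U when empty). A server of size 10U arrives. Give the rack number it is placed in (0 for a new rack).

Racks with room: rack 7 (11U), rack 8 (12U).
The first with room is rack 7.

7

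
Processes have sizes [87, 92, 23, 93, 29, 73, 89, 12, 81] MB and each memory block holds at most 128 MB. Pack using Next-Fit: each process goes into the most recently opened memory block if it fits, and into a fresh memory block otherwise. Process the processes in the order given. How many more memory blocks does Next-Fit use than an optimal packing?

0

Next-Fit: [87] [92,23] [93,29] [73] [89,12] [81] → 6 memory blocks.
6 processes exceed 64 MB (half the capacity), and no two of those can share a memory block, so at least 6 memory blocks are needed.
So 6 is already optimal.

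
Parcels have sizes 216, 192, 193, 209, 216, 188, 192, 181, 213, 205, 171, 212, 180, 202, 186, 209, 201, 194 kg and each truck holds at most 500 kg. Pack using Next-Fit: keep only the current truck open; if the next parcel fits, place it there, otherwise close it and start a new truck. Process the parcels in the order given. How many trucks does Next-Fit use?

9

216 kg → truck 1 (remaining 284 kg)
192 kg → truck 1 (remaining 92 kg)
193 kg → truck 2 (remaining 307 kg)
209 kg → truck 2 (remaining 98 kg)
216 kg → truck 3 (remaining 284 kg)
188 kg → truck 3 (remaining 96 kg)
192 kg → truck 4 (remaining 308 kg)
181 kg → truck 4 (remaining 127 kg)
213 kg → truck 5 (remaining 287 kg)
205 kg → truck 5 (remaining 82 kg)
171 kg → truck 6 (remaining 329 kg)
212 kg → truck 6 (remaining 117 kg)
180 kg → truck 7 (remaining 320 kg)
202 kg → truck 7 (remaining 118 kg)
186 kg → truck 8 (remaining 314 kg)
209 kg → truck 8 (remaining 105 kg)
201 kg → truck 9 (remaining 299 kg)
194 kg → truck 9 (remaining 105 kg)
Final trucks: [216,192] [193,209] [216,188] [192,181] [213,205] [171,212] [180,202] [186,209] [201,194].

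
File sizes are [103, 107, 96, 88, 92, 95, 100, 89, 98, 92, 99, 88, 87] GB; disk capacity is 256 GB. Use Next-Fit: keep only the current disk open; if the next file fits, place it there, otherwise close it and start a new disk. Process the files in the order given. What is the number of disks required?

Put 103 GB in disk 1; 153 GB remain.
Put 107 GB in disk 1; 46 GB remain.
Put 96 GB in disk 2; 160 GB remain.
Put 88 GB in disk 2; 72 GB remain.
Put 92 GB in disk 3; 164 GB remain.
Put 95 GB in disk 3; 69 GB remain.
Put 100 GB in disk 4; 156 GB remain.
Put 89 GB in disk 4; 67 GB remain.
Put 98 GB in disk 5; 158 GB remain.
Put 92 GB in disk 5; 66 GB remain.
Put 99 GB in disk 6; 157 GB remain.
Put 88 GB in disk 6; 69 GB remain.
Put 87 GB in disk 7; 169 GB remain.

7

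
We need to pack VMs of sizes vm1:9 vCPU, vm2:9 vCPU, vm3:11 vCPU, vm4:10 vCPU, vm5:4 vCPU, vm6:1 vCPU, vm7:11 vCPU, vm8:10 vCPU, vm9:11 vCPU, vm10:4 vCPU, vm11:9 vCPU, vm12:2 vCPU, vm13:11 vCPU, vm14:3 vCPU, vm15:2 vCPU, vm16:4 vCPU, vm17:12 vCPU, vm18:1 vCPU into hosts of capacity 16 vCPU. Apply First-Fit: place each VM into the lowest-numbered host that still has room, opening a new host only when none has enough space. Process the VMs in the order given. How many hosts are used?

vm1 (9 vCPU) → host 1 (remaining 7 vCPU)
vm2 (9 vCPU) → host 2 (remaining 7 vCPU)
vm3 (11 vCPU) → host 3 (remaining 5 vCPU)
vm4 (10 vCPU) → host 4 (remaining 6 vCPU)
vm5 (4 vCPU) → host 1 (remaining 3 vCPU)
vm6 (1 vCPU) → host 1 (remaining 2 vCPU)
vm7 (11 vCPU) → host 5 (remaining 5 vCPU)
vm8 (10 vCPU) → host 6 (remaining 6 vCPU)
vm9 (11 vCPU) → host 7 (remaining 5 vCPU)
vm10 (4 vCPU) → host 2 (remaining 3 vCPU)
vm11 (9 vCPU) → host 8 (remaining 7 vCPU)
vm12 (2 vCPU) → host 1 (remaining 0 vCPU)
vm13 (11 vCPU) → host 9 (remaining 5 vCPU)
vm14 (3 vCPU) → host 2 (remaining 0 vCPU)
vm15 (2 vCPU) → host 3 (remaining 3 vCPU)
vm16 (4 vCPU) → host 4 (remaining 2 vCPU)
vm17 (12 vCPU) → host 10 (remaining 4 vCPU)
vm18 (1 vCPU) → host 3 (remaining 2 vCPU)
Final hosts: [9,4,1,2] [9,4,3] [11,2,1] [10,4] [11] [10] [11] [9] [11] [12].

10 hosts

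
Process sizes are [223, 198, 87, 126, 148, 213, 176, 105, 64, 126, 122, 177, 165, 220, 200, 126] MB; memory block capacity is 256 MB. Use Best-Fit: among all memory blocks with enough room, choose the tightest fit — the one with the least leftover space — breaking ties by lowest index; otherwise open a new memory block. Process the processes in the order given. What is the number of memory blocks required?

Put 223 MB in memory block 1; 33 MB remain.
Put 198 MB in memory block 2; 58 MB remain.
Put 87 MB in memory block 3; 169 MB remain.
Put 126 MB in memory block 3; 43 MB remain.
Put 148 MB in memory block 4; 108 MB remain.
Put 213 MB in memory block 5; 43 MB remain.
Put 176 MB in memory block 6; 80 MB remain.
Put 105 MB in memory block 4; 3 MB remain.
Put 64 MB in memory block 6; 16 MB remain.
Put 126 MB in memory block 7; 130 MB remain.
Put 122 MB in memory block 7; 8 MB remain.
Put 177 MB in memory block 8; 79 MB remain.
Put 165 MB in memory block 9; 91 MB remain.
Put 220 MB in memory block 10; 36 MB remain.
Put 200 MB in memory block 11; 56 MB remain.
Put 126 MB in memory block 12; 130 MB remain.

12 memory blocks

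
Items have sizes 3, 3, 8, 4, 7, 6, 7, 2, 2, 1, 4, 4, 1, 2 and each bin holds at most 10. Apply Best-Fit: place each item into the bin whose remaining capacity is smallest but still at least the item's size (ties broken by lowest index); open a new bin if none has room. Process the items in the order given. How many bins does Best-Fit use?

6

Put 3 in bin 1; 7 remain.
Put 3 in bin 1; 4 remain.
Put 8 in bin 2; 2 remain.
Put 4 in bin 1; 0 remain.
Put 7 in bin 3; 3 remain.
Put 6 in bin 4; 4 remain.
Put 7 in bin 5; 3 remain.
Put 2 in bin 2; 0 remain.
Put 2 in bin 3; 1 remain.
Put 1 in bin 3; 0 remain.
Put 4 in bin 4; 0 remain.
Put 4 in bin 6; 6 remain.
Put 1 in bin 5; 2 remain.
Put 2 in bin 5; 0 remain.
Final bins: [3,3,4] [8,2] [7,2,1] [6,4] [7,1,2] [4].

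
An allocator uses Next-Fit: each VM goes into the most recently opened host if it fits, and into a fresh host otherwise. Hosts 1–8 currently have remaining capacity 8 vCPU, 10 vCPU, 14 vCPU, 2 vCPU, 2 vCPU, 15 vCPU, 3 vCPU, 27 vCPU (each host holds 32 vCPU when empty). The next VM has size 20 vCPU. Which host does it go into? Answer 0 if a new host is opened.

Next-Fit only looks at host 8, which has 27 vCPU free.
20 vCPU fits there.

8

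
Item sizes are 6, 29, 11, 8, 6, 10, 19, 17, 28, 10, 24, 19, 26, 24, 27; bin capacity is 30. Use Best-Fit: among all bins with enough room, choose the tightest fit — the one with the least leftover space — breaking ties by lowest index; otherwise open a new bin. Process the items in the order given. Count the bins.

6 → bin 1 (remaining 24)
29 → bin 2 (remaining 1)
11 → bin 1 (remaining 13)
8 → bin 1 (remaining 5)
6 → bin 3 (remaining 24)
10 → bin 3 (remaining 14)
19 → bin 4 (remaining 11)
17 → bin 5 (remaining 13)
28 → bin 6 (remaining 2)
10 → bin 4 (remaining 1)
24 → bin 7 (remaining 6)
19 → bin 8 (remaining 11)
26 → bin 9 (remaining 4)
24 → bin 10 (remaining 6)
27 → bin 11 (remaining 3)
Final bins: [6,11,8] [29] [6,10] [19,10] [17] [28] [24] [19] [26] [24] [27].

11 bins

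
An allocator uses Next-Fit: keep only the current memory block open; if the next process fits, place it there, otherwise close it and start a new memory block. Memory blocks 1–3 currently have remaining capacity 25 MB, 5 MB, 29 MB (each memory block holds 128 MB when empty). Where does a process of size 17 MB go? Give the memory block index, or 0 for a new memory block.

3

Next-Fit only looks at memory block 3, which has 29 MB free.
17 MB fits there.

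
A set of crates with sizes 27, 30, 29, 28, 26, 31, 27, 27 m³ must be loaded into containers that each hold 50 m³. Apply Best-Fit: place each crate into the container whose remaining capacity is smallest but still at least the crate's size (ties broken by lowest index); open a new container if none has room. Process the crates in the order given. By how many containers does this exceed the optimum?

0

Best-Fit: [27] [30] [29] [28] [26] [31] [27] [27] → 8 containers.
8 crates exceed 25 m³ (half the capacity), and no two of those can share a container, so at least 8 containers are needed.
So 8 is already optimal.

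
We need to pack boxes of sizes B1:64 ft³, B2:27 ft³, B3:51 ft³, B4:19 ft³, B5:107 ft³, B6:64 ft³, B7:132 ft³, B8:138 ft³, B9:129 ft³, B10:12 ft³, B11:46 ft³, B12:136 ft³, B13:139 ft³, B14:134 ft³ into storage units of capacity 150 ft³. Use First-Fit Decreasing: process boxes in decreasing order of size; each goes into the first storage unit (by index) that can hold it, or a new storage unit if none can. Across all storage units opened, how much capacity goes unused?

Sorted descending: 139, 138, 136, 134, 132, 129, 107, 64, 64, 51, 46, 27, 19, 12.
139 ft³ → storage unit 1 (remaining 11 ft³)
138 ft³ → storage unit 2 (remaining 12 ft³)
136 ft³ → storage unit 3 (remaining 14 ft³)
134 ft³ → storage unit 4 (remaining 16 ft³)
132 ft³ → storage unit 5 (remaining 18 ft³)
129 ft³ → storage unit 6 (remaining 21 ft³)
107 ft³ → storage unit 7 (remaining 43 ft³)
64 ft³ → storage unit 8 (remaining 86 ft³)
64 ft³ → storage unit 8 (remaining 22 ft³)
51 ft³ → storage unit 9 (remaining 99 ft³)
46 ft³ → storage unit 9 (remaining 53 ft³)
27 ft³ → storage unit 7 (remaining 16 ft³)
19 ft³ → storage unit 6 (remaining 2 ft³)
12 ft³ → storage unit 2 (remaining 0 ft³)
9 storage units × 150 ft³ = 1350 ft³; used 1198 ft³; unused 152 ft³.

152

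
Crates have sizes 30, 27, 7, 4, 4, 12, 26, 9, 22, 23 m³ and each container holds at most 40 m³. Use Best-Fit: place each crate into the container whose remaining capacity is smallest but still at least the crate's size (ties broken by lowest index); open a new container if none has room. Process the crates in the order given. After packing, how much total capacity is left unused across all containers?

Put 30 m³ in container 1; 10 m³ remain.
Put 27 m³ in container 2; 13 m³ remain.
Put 7 m³ in container 1; 3 m³ remain.
Put 4 m³ in container 2; 9 m³ remain.
Put 4 m³ in container 2; 5 m³ remain.
Put 12 m³ in container 3; 28 m³ remain.
Put 26 m³ in container 3; 2 m³ remain.
Put 9 m³ in container 4; 31 m³ remain.
Put 22 m³ in container 4; 9 m³ remain.
Put 23 m³ in container 5; 17 m³ remain.
5 containers × 40 m³ = 200 m³; used 164 m³; unused 36 m³.

36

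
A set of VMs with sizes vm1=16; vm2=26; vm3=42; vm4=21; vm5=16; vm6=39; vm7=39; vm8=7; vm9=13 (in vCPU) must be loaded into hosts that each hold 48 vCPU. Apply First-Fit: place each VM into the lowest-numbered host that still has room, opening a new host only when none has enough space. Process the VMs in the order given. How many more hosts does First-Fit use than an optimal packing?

1

First-Fit: [16,26] [42] [21,16,7] [39] [39] [13] → 6 hosts.
Total size 219 vCPU; any packing needs at least ⌈219/48⌉ = 5 hosts.
An optimal packing achieves that bound: [42] [39,7] [39] [26,21] [16,16,13] → 5 hosts.
Excess: 6 − 5 = 1.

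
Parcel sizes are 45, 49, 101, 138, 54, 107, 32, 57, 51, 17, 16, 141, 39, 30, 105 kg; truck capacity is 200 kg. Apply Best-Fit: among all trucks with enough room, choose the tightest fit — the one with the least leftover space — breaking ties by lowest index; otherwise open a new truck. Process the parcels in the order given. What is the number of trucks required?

6 trucks

truck 1: place 45 kg, 155 kg left
truck 1: place 49 kg, 106 kg left
truck 1: place 101 kg, 5 kg left
truck 2: place 138 kg, 62 kg left
truck 2: place 54 kg, 8 kg left
truck 3: place 107 kg, 93 kg left
truck 3: place 32 kg, 61 kg left
truck 3: place 57 kg, 4 kg left
truck 4: place 51 kg, 149 kg left
truck 4: place 17 kg, 132 kg left
truck 4: place 16 kg, 116 kg left
truck 5: place 141 kg, 59 kg left
truck 5: place 39 kg, 20 kg left
truck 4: place 30 kg, 86 kg left
truck 6: place 105 kg, 95 kg left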